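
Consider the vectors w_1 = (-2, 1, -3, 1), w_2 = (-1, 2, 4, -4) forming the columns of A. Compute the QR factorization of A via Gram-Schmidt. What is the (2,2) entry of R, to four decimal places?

w_1 = (-2, 1, -3, 1); ‖w_1‖ = 3.8730, so e_1 = (-0.5164, 0.2582, -0.7746, 0.2582).
e_1·w_2 = (-0.5164)·(-1) + 0.2582·2 + (-0.7746)·4 + 0.2582·(-4) = -3.0984.
u_2 = w_2 + 3.0984·e_1 = (-2.6000, 2.8000, 1.6000, -3.2000).
r_{22} = ‖u_2‖ = 5.2345.

r_{22} = 5.2345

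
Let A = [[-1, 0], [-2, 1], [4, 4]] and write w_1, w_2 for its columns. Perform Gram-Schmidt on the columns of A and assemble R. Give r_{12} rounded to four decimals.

q_1 = w_1/‖w_1‖ = (-1, -2, 4)/4.5826 = (-0.2182, -0.4364, 0.8729).
r_{12} = q_1·w_2 = 3.0551.

r_{12} = 3.0551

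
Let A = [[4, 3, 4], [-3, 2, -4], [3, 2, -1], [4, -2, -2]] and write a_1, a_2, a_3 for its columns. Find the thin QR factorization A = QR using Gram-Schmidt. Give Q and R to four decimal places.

a_1 = (4, -3, 3, 4); ‖a_1‖ = 7.0711, so e_1 = (0.5657, -0.4243, 0.4243, 0.5657).
e_1·a_2 = 0.5657·3 + (-0.4243)·2 + 0.4243·2 + 0.5657·(-2) = 0.5657.
u_2 = a_2 − 0.5657·e_1 = (2.6800, 2.2400, 1.7600, -2.3200).
‖u_2‖ = 4.5475, so e_2 = (0.5893, 0.4926, 0.3870, -0.5102).
e_1·a_3 = 0.5657·4 + (-0.4243)·(-4) + 0.4243·(-1) + 0.5657·(-2) = 2.4042; e_2·a_3 = 0.5893·4 + 0.4926·(-4) + 0.3870·(-1) + (-0.5102)·(-2) = 1.0203.
u_3 = a_3 − 2.4042·e_1 − 1.0203·e_2 = (2.0387, -3.4826, -2.4149, -2.8395).
‖u_3‖ = 5.4935, so e_3 = (0.3711, -0.6339, -0.4396, -0.5169).

Q = [[0.5657, 0.5893, 0.3711], [-0.4243, 0.4926, -0.6339], [0.4243, 0.3870, -0.4396], [0.5657, -0.5102, -0.5169]], R = [[7.0711, 0.5657, 2.4042], [0.0000, 4.5475, 1.0203], [0.0000, 0.0000, 5.4935]]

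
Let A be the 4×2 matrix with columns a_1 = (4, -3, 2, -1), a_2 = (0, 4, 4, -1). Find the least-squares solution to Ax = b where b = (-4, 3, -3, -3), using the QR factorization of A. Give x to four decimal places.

q_1 = a_1/‖a_1‖ = (4, -3, 2, -1)/5.4772 = (0.7303, -0.5477, 0.3651, -0.1826).
r_{12} = q_1·a_2 = -0.5477.
u_2 = a_2 + 0.5477·q_1 = (0.4000, 3.7000, 4.2000, -1.1000).
‖u_2‖ = 5.7184, so q_2 = (0.0699, 0.6470, 0.7345, -0.1924).
Qᵀb = (-5.1121, 0.0350).
Back-substitute: x_2 = 0.0350/5.7184 = 0.0061.
x_1 = (-5.1121 + 0.5477·0.0061)/5.4772 = -0.9327.

x = (-0.9327, 0.0061)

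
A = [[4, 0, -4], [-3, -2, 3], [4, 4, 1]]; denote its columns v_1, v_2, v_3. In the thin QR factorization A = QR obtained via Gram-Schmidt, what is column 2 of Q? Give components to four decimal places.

e_2 = (-0.7498, -0.1363, 0.6475)

e_1 = v_1/‖v_1‖ = (4, -3, 4)/6.4031 = (0.6247, -0.4685, 0.6247).
r_{12} = e_1·v_2 = 3.4358.
u_2 = v_2 − 3.4358·e_1 = (-2.1463, -0.3902, 1.8537).
‖u_2‖ = 2.8627, so e_2 = (-0.7498, -0.1363, 0.6475).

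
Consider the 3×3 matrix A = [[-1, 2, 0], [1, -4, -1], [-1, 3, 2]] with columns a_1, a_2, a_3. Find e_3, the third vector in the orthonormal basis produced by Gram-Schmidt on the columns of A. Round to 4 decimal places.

a_1 = (-1, 1, -1); ‖a_1‖ = 1.7321, so e_1 = (-0.5774, 0.5774, -0.5774).
e_1·a_2 = (-0.5774)·2 + 0.5774·(-4) + (-0.5774)·3 = -5.1962.
u_2 = a_2 + 5.1962·e_1 = (-1.0000, -1.0000, 0.0000).
‖u_2‖ = 1.4142, so e_2 = (-0.7071, -0.7071, 0.0000).
e_1·a_3 = (-0.5774)·0 + 0.5774·(-1) + (-0.5774)·2 = -1.7321; e_2·a_3 = (-0.7071)·0 + (-0.7071)·(-1) + (0.0000)·2 = 0.7071.
u_3 = a_3 + 1.7321·e_1 − 0.7071·e_2 = (-0.5000, 0.5000, 1.0000).
‖u_3‖ = 1.2247, so e_3 = (-0.4082, 0.4082, 0.8165).

e_3 = (-0.4082, 0.4082, 0.8165)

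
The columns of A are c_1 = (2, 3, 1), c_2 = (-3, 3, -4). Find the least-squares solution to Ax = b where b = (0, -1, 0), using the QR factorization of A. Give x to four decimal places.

c_1 = (2, 3, 1); ‖c_1‖ = 3.7417, so q_1 = (0.5345, 0.8018, 0.2673).
q_1·c_2 = 0.5345·(-3) + 0.8018·3 + 0.2673·(-4) = -0.2673.
u_2 = c_2 + 0.2673·q_1 = (-2.8571, 3.2143, -3.9286).
‖u_2‖ = 5.8248, so q_2 = (-0.4905, 0.5518, -0.6745).
Qᵀb = (-0.8018, -0.5518).
Back-substitute: x_2 = -0.5518/5.8248 = -0.0947.
x_1 = (-0.8018 + 0.2673·(-0.0947))/3.7417 = -0.2211.

x = (-0.2211, -0.0947)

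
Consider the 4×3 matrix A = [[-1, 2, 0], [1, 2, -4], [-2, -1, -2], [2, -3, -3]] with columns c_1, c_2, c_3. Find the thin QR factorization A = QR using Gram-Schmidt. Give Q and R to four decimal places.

c_1 = (-1, 1, -2, 2); ‖c_1‖ = 3.1623, so q_1 = (-0.3162, 0.3162, -0.6325, 0.6325).
q_1·c_2 = (-0.3162)·2 + 0.3162·2 + (-0.6325)·(-1) + 0.6325·(-3) = -1.2649.
u_2 = c_2 + 1.2649·q_1 = (1.6000, 2.4000, -1.8000, -2.2000).
‖u_2‖ = 4.0497, so q_2 = (0.3951, 0.5926, -0.4445, -0.5433).
q_1·c_3 = (-0.3162)·0 + 0.3162·(-4) + (-0.6325)·(-2) + 0.6325·(-3) = -1.8974; q_2·c_3 = 0.3951·0 + 0.5926·(-4) + (-0.4445)·(-2) + (-0.5433)·(-3) = 0.1482.
u_3 = c_3 + 1.8974·q_1 − 0.1482·q_2 = (-0.6585, -3.4878, -3.1341, -1.7195).
‖u_3‖ = 5.0377, so q_3 = (-0.1307, -0.6923, -0.6221, -0.3413).

Q = [[-0.3162, 0.3951, -0.1307], [0.3162, 0.5926, -0.6923], [-0.6325, -0.4445, -0.6221], [0.6325, -0.5433, -0.3413]], R = [[3.1623, -1.2649, -1.8974], [0.0000, 4.0497, 0.1482], [0.0000, 0.0000, 5.0377]]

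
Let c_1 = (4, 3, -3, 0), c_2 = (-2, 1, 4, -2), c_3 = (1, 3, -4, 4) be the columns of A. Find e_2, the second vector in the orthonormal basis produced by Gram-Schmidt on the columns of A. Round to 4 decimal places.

e_2 = (0.0000, 0.6155, 0.6155, -0.4924)

c_1 = (4, 3, -3, 0); ‖c_1‖ = 5.8310, so e_1 = (0.6860, 0.5145, -0.5145, 0.0000).
e_1·c_2 = 0.6860·(-2) + 0.5145·1 + (-0.5145)·4 + 0.0000·(-2) = -2.9155.
u_2 = c_2 + 2.9155·e_1 = (0.0000, 2.5000, 2.5000, -2.0000).
‖u_2‖ = 4.0620, so e_2 = (0.0000, 0.6155, 0.6155, -0.4924).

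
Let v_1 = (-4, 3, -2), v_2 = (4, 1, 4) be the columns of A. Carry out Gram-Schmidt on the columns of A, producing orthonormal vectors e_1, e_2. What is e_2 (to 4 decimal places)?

v_1 = (-4, 3, -2); ‖v_1‖ = 5.3852, so e_1 = (-0.7428, 0.5571, -0.3714).
e_1·v_2 = (-0.7428)·4 + 0.5571·1 + (-0.3714)·4 = -3.8996.
u_2 = v_2 + 3.8996·e_1 = (1.1034, 3.1724, 2.5517).
‖u_2‖ = 4.2182, so e_2 = (0.2616, 0.7521, 0.6049).

e_2 = (0.2616, 0.7521, 0.6049)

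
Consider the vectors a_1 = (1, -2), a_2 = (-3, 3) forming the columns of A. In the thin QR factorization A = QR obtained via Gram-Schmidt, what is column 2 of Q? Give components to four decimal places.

q_2 = (-0.8944, -0.4472)

q_1 = a_1/‖a_1‖ = (1, -2)/2.2361 = (0.4472, -0.8944).
r_{12} = q_1·a_2 = -4.0249.
u_2 = a_2 + 4.0249·q_1 = (-1.2000, -0.6000).
‖u_2‖ = 1.3416, so q_2 = (-0.8944, -0.4472).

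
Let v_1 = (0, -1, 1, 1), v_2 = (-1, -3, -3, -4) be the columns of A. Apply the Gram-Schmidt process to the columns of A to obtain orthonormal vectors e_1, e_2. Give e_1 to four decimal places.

v_1 = (0, -1, 1, 1); ‖v_1‖ = 1.7321, so e_1 = (0.0000, -0.5774, 0.5774, 0.5774).

e_1 = (0.0000, -0.5774, 0.5774, 0.5774)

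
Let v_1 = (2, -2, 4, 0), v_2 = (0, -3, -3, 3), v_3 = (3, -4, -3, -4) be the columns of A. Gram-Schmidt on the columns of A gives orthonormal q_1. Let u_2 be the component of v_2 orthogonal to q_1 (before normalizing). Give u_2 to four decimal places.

v_1 = (2, -2, 4, 0); ‖v_1‖ = 4.8990, so q_1 = (0.4082, -0.4082, 0.8165, 0.0000).
q_1·v_2 = 0.4082·0 + (-0.4082)·(-3) + 0.8165·(-3) + 0.0000·3 = -1.2247.
u_2 = v_2 + 1.2247·q_1 = (0.5000, -3.5000, -2.0000, 3.0000).

u_2 = (0.5000, -3.5000, -2.0000, 3.0000)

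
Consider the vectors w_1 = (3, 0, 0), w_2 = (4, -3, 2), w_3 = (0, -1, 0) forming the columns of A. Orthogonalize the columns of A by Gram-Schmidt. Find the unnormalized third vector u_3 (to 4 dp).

u_3 = (0.0000, -0.3077, -0.4615)

w_1 = (3, 0, 0); ‖w_1‖ = 3.0000, so q_1 = (1.0000, 0.0000, 0.0000).
q_1·w_2 = 1.0000·4 + 0.0000·(-3) + 0.0000·2 = 4.0000.
u_2 = w_2 − 4.0000·q_1 = (0.0000, -3.0000, 2.0000).
‖u_2‖ = 3.6056, so q_2 = (0.0000, -0.8321, 0.5547).
q_1·w_3 = 1.0000·0 + 0.0000·(-1) + 0.0000·0 = 0.0000; q_2·w_3 = 0.0000·0 + (-0.8321)·(-1) + 0.5547·0 = 0.8321.
u_3 = w_3 + 0.0000·q_1 − 0.8321·q_2 = (0.0000, -0.3077, -0.4615).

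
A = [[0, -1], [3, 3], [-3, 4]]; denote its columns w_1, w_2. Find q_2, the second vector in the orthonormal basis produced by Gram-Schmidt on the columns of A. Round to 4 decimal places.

q_2 = (-0.1980, 0.6931, 0.6931)

q_1 = w_1/‖w_1‖ = (0, 3, -3)/4.2426 = (0.0000, 0.7071, -0.7071).
r_{12} = q_1·w_2 = -0.7071.
u_2 = w_2 + 0.7071·q_1 = (-1.0000, 3.5000, 3.5000).
‖u_2‖ = 5.0498, so q_2 = (-0.1980, 0.6931, 0.6931).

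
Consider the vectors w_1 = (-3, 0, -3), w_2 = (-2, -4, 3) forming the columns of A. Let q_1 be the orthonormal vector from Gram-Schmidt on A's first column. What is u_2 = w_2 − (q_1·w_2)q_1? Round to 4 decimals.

u_2 = (-2.5000, -4.0000, 2.5000)

w_1 = (-3, 0, -3); ‖w_1‖ = 4.2426, so q_1 = (-0.7071, 0.0000, -0.7071).
q_1·w_2 = (-0.7071)·(-2) + 0.0000·(-4) + (-0.7071)·3 = -0.7071.
u_2 = w_2 + 0.7071·q_1 = (-2.5000, -4.0000, 2.5000).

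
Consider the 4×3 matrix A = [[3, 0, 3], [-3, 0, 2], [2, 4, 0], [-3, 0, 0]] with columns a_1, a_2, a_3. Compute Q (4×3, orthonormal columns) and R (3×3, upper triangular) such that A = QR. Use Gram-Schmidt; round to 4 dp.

q_1 = a_1/‖a_1‖ = (3, -3, 2, -3)/5.5678 = (0.5388, -0.5388, 0.3592, -0.5388).
r_{12} = q_1·a_2 = 1.4368.
u_2 = a_2 − 1.4368·q_1 = (-0.7742, 0.7742, 3.4839, 0.7742).
‖u_2‖ = 3.7330, so q_2 = (-0.2074, 0.2074, 0.9333, 0.2074).
r_{13} = q_1·a_3 = 0.5388; r_{23} = q_2·a_3 = -0.2074.
u_3 = a_3 − 0.5388·q_1 + 0.2074·q_2 = (2.6667, 2.3333, 0.0000, 0.3333).
‖u_3‖ = 3.5590, so q_3 = (0.7493, 0.6556, 0.0000, 0.0937).

Q = [[0.5388, -0.2074, 0.7493], [-0.5388, 0.2074, 0.6556], [0.3592, 0.9333, 0.0000], [-0.5388, 0.2074, 0.0937]], R = [[5.5678, 1.4368, 0.5388], [0.0000, 3.7330, -0.2074], [0.0000, 0.0000, 3.5590]]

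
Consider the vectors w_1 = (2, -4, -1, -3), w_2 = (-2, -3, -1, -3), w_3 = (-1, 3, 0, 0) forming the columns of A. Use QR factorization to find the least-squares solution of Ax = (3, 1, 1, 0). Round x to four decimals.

x = (0.8273, -0.9273, 0.5091)

e_1 = w_1/‖w_1‖ = (2, -4, -1, -3)/5.4772 = (0.3651, -0.7303, -0.1826, -0.5477).
r_{12} = e_1·w_2 = 3.2863.
u_2 = w_2 − 3.2863·e_1 = (-3.2000, -0.6000, -0.4000, -1.2000).
‖u_2‖ = 3.4928, so e_2 = (-0.9162, -0.1718, -0.1145, -0.3436).
r_{13} = e_1·w_3 = -2.5560; r_{23} = e_2·w_3 = 0.4008.
u_3 = w_3 + 2.5560·e_1 − 0.4008·e_2 = (0.3005, 1.2022, -0.4208, -1.2623).
‖u_3‖ = 1.8182, so e_3 = (0.1653, 0.6612, -0.2314, -0.6942).
Qᵀb = (0.1826, -3.0348, 0.9257).
Back-substitute: x_3 = 0.9257/1.8182 = 0.5091.
x_2 = (-3.0348 − 0.4008·0.5091)/3.4928 = -0.9273.
x_1 = (0.1826 − 3.2863·(-0.9273) + 2.5560·0.5091)/5.4772 = 0.8273.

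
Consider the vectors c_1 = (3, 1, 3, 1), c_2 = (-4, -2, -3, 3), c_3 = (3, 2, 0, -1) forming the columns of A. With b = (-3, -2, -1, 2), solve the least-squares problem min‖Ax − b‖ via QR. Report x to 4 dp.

x = (0.1222, 0.4444, -0.5556)

c_1 = (3, 1, 3, 1); ‖c_1‖ = 4.4721, so e_1 = (0.6708, 0.2236, 0.6708, 0.2236).
e_1·c_2 = 0.6708·(-4) + 0.2236·(-2) + 0.6708·(-3) + 0.2236·3 = -4.4721.
u_2 = c_2 + 4.4721·e_1 = (-1.0000, -1.0000, 0.0000, 4.0000).
‖u_2‖ = 4.2426, so e_2 = (-0.2357, -0.2357, 0.0000, 0.9428).
e_1·c_3 = 0.6708·3 + 0.2236·2 + 0.6708·0 + 0.2236·(-1) = 2.2361; e_2·c_3 = (-0.2357)·3 + (-0.2357)·2 + 0.0000·0 + 0.9428·(-1) = -2.1213.
u_3 = c_3 − 2.2361·e_1 + 2.1213·e_2 = (1.0000, 1.0000, -1.5000, 0.5000).
‖u_3‖ = 2.1213, so e_3 = (0.4714, 0.4714, -0.7071, 0.2357).
Qᵀb = (-2.6833, 3.0641, -1.1785).
Back-substitute: x_3 = -1.1785/2.1213 = -0.5556.
x_2 = (3.0641 + 2.1213·(-0.5556))/4.2426 = 0.4444.
x_1 = (-2.6833 + 4.4721·0.4444 − 2.2361·(-0.5556))/4.4721 = 0.1222.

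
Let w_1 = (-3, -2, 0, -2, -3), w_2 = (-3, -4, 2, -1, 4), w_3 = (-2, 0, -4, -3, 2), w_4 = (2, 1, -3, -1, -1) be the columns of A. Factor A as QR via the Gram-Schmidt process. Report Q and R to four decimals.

Q = [[-0.5883, -0.3301, -0.1707, 0.6825], [-0.3922, -0.5212, 0.1889, -0.6529], [0.0000, 0.3011, -0.7865, -0.2134], [-0.3922, -0.0695, -0.4465, -0.2321], [-0.5883, 0.7238, 0.3425, -0.0924]], R = [[5.0990, 1.3728, 1.1767, -0.5883], [0.0000, 6.6419, 1.1118, -2.7390], [0.0000, 0.0000, 5.5117, 2.3110], [0.0000, 0.0000, 0.0000, 1.6766]]

w_1 = (-3, -2, 0, -2, -3); ‖w_1‖ = 5.0990, so q_1 = (-0.5883, -0.3922, 0.0000, -0.3922, -0.5883).
q_1·w_2 = (-0.5883)·(-3) + (-0.3922)·(-4) + 0.0000·2 + (-0.3922)·(-1) + (-0.5883)·4 = 1.3728.
u_2 = w_2 − 1.3728·q_1 = (-2.1923, -3.4615, 2.0000, -0.4615, 4.8077).
‖u_2‖ = 6.6419, so q_2 = (-0.3301, -0.5212, 0.3011, -0.0695, 0.7238).
q_1·w_3 = (-0.5883)·(-2) + (-0.3922)·0 + 0.0000·(-4) + (-0.3922)·(-3) + (-0.5883)·2 = 1.1767; q_2·w_3 = (-0.3301)·(-2) + (-0.5212)·0 + 0.3011·(-4) + (-0.0695)·(-3) + 0.7238·2 = 1.1118.
u_3 = w_3 − 1.1767·q_1 − 1.1118·q_2 = (-0.9407, 1.0410, -4.3348, -2.4612, 1.8875).
‖u_3‖ = 5.5117, so q_3 = (-0.1707, 0.1889, -0.7865, -0.4465, 0.3425).
q_1·w_4 = (-0.5883)·2 + (-0.3922)·1 + 0.0000·(-3) + (-0.3922)·(-1) + (-0.5883)·(-1) = -0.5883; q_2·w_4 = (-0.3301)·2 + (-0.5212)·1 + 0.3011·(-3) + (-0.0695)·(-1) + 0.7238·(-1) = -2.7390; q_3·w_4 = (-0.1707)·2 + 0.1889·1 + (-0.7865)·(-3) + (-0.4465)·(-1) + 0.3425·(-1) = 2.3110.
u_4 = w_4 + 0.5883·q_1 + 2.7390·q_2 − 2.3110·q_3 = (1.1442, -1.0947, -0.3577, -0.3892, -0.1550).
‖u_4‖ = 1.6766, so q_4 = (0.6825, -0.6529, -0.2134, -0.2321, -0.0924).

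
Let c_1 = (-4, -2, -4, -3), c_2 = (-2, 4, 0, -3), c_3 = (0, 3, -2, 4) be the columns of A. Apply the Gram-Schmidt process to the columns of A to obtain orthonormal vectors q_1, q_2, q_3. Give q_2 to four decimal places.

c_1 = (-4, -2, -4, -3); ‖c_1‖ = 6.7082, so q_1 = (-0.5963, -0.2981, -0.5963, -0.4472).
q_1·c_2 = (-0.5963)·(-2) + (-0.2981)·4 + (-0.5963)·0 + (-0.4472)·(-3) = 1.3416.
u_2 = c_2 − 1.3416·q_1 = (-1.2000, 4.4000, 0.8000, -2.4000).
‖u_2‖ = 5.2154, so q_2 = (-0.2301, 0.8437, 0.1534, -0.4602).

q_2 = (-0.2301, 0.8437, 0.1534, -0.4602)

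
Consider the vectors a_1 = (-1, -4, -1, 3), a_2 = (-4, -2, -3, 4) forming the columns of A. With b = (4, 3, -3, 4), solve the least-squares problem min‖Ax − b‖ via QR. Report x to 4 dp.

x = (-0.2593, 0.2222)

a_1 = (-1, -4, -1, 3); ‖a_1‖ = 5.1962, so q_1 = (-0.1925, -0.7698, -0.1925, 0.5774).
q_1·a_2 = (-0.1925)·(-4) + (-0.7698)·(-2) + (-0.1925)·(-3) + 0.5774·4 = 5.1962.
u_2 = a_2 − 5.1962·q_1 = (-3.0000, 2.0000, -2.0000, 1.0000).
‖u_2‖ = 4.2426, so q_2 = (-0.7071, 0.4714, -0.4714, 0.2357).
Qᵀb = (-0.1925, 0.9428).
Back-substitute: x_2 = 0.9428/4.2426 = 0.2222.
x_1 = (-0.1925 − 5.1962·0.2222)/5.1962 = -0.2593.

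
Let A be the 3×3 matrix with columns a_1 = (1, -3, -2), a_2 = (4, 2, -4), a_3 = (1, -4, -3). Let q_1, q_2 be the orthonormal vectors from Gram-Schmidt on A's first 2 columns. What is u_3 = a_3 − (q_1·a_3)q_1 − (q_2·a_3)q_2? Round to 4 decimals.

u_3 = (-0.3419, 0.0855, -0.2991)

a_1 = (1, -3, -2); ‖a_1‖ = 3.7417, so q_1 = (0.2673, -0.8018, -0.5345).
q_1·a_2 = 0.2673·4 + (-0.8018)·2 + (-0.5345)·(-4) = 1.6036.
u_2 = a_2 − 1.6036·q_1 = (3.5714, 3.2857, -3.1429).
‖u_2‖ = 5.7817, so q_2 = (0.6177, 0.5683, -0.5436).
q_1·a_3 = 0.2673·1 + (-0.8018)·(-4) + (-0.5345)·(-3) = 5.0780; q_2·a_3 = 0.6177·1 + 0.5683·(-4) + (-0.5436)·(-3) = -0.0247.
u_3 = a_3 − 5.0780·q_1 + 0.0247·q_2 = (-0.3419, 0.0855, -0.2991).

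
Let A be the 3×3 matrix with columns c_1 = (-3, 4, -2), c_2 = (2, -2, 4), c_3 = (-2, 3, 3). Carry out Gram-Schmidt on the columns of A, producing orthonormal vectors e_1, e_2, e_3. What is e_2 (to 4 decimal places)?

e_1 = c_1/‖c_1‖ = (-3, 4, -2)/5.3852 = (-0.5571, 0.7428, -0.3714).
r_{12} = e_1·c_2 = -4.0853.
u_2 = c_2 + 4.0853·e_1 = (-0.2759, 1.0345, 2.4828).
‖u_2‖ = 2.7038, so e_2 = (-0.1020, 0.3826, 0.9183).

e_2 = (-0.1020, 0.3826, 0.9183)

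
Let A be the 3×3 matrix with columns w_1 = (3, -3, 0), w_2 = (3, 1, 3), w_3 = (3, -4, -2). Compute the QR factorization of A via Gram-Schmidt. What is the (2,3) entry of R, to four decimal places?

r_{23} = -1.9403

w_1 = (3, -3, 0); ‖w_1‖ = 4.2426, so e_1 = (0.7071, -0.7071, 0.0000).
e_1·w_2 = 0.7071·3 + (-0.7071)·1 + 0.0000·3 = 1.4142.
u_2 = w_2 − 1.4142·e_1 = (2.0000, 2.0000, 3.0000).
‖u_2‖ = 4.1231, so e_2 = (0.4851, 0.4851, 0.7276).
r_{23} = e_2·w_3 = -1.9403.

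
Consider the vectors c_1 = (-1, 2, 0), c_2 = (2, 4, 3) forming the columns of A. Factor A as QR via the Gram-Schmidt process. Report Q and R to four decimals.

c_1 = (-1, 2, 0); ‖c_1‖ = 2.2361, so e_1 = (-0.4472, 0.8944, 0.0000).
e_1·c_2 = (-0.4472)·2 + 0.8944·4 + 0.0000·3 = 2.6833.
u_2 = c_2 − 2.6833·e_1 = (3.2000, 1.6000, 3.0000).
‖u_2‖ = 4.6690, so e_2 = (0.6854, 0.3427, 0.6425).

Q = [[-0.4472, 0.6854], [0.8944, 0.3427], [0.0000, 0.6425]], R = [[2.2361, 2.6833], [0.0000, 4.6690]]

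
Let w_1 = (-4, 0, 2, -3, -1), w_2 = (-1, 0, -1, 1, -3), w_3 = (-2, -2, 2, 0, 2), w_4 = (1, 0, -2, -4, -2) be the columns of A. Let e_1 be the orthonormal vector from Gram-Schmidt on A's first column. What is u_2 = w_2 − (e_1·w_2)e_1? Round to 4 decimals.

w_1 = (-4, 0, 2, -3, -1); ‖w_1‖ = 5.4772, so e_1 = (-0.7303, 0.0000, 0.3651, -0.5477, -0.1826).
e_1·w_2 = (-0.7303)·(-1) + 0.0000·0 + 0.3651·(-1) + (-0.5477)·1 + (-0.1826)·(-3) = 0.3651.
u_2 = w_2 − 0.3651·e_1 = (-0.7333, 0.0000, -1.1333, 1.2000, -2.9333).

u_2 = (-0.7333, 0.0000, -1.1333, 1.2000, -2.9333)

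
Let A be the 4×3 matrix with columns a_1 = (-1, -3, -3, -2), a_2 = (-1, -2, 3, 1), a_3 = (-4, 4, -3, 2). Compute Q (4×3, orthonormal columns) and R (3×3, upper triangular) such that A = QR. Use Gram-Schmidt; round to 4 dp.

Q = [[-0.2085, -0.3104, -0.8540], [-0.6255, -0.6668, 0.2654], [-0.6255, 0.6553, -0.2347], [-0.4170, 0.1724, 0.3810]], R = [[4.7958, -0.8341, -0.6255], [0.0000, 3.7821, -3.0464], [0.0000, 0.0000, 5.9438]]

a_1 = (-1, -3, -3, -2); ‖a_1‖ = 4.7958, so e_1 = (-0.2085, -0.6255, -0.6255, -0.4170).
e_1·a_2 = (-0.2085)·(-1) + (-0.6255)·(-2) + (-0.6255)·3 + (-0.4170)·1 = -0.8341.
u_2 = a_2 + 0.8341·e_1 = (-1.1739, -2.5217, 2.4783, 0.6522).
‖u_2‖ = 3.7821, so e_2 = (-0.3104, -0.6668, 0.6553, 0.1724).
e_1·a_3 = (-0.2085)·(-4) + (-0.6255)·4 + (-0.6255)·(-3) + (-0.4170)·2 = -0.6255; e_2·a_3 = (-0.3104)·(-4) + (-0.6668)·4 + 0.6553·(-3) + 0.1724·2 = -3.0464.
u_3 = a_3 + 0.6255·e_1 + 3.0464·e_2 = (-5.0760, 1.5775, -1.3951, 2.2644).
‖u_3‖ = 5.9438, so e_3 = (-0.8540, 0.2654, -0.2347, 0.3810).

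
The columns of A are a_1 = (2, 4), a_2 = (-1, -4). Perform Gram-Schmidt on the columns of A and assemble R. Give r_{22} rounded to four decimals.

a_1 = (2, 4); ‖a_1‖ = 4.4721, so e_1 = (0.4472, 0.8944).
e_1·a_2 = 0.4472·(-1) + 0.8944·(-4) = -4.0249.
u_2 = a_2 + 4.0249·e_1 = (0.8000, -0.4000).
r_{22} = ‖u_2‖ = 0.8944.

r_{22} = 0.8944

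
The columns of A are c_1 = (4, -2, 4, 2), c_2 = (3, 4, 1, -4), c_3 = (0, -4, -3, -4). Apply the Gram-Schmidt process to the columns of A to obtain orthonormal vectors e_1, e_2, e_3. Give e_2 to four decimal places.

e_2 = (0.4629, 0.6172, 0.1543, -0.6172)

e_1 = c_1/‖c_1‖ = (4, -2, 4, 2)/6.3246 = (0.6325, -0.3162, 0.6325, 0.3162).
r_{12} = e_1·c_2 = 0.0000.
u_2 = c_2 + 0.0000·e_1 = (3.0000, 4.0000, 1.0000, -4.0000).
‖u_2‖ = 6.4807, so e_2 = (0.4629, 0.6172, 0.1543, -0.6172).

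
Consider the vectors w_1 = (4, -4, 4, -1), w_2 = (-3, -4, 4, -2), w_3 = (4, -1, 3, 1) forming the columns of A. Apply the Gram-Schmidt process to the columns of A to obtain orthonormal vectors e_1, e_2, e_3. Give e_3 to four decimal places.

w_1 = (4, -4, 4, -1); ‖w_1‖ = 7.0000, so e_1 = (0.5714, -0.5714, 0.5714, -0.1429).
e_1·w_2 = 0.5714·(-3) + (-0.5714)·(-4) + 0.5714·4 + (-0.1429)·(-2) = 3.1429.
u_2 = w_2 − 3.1429·e_1 = (-4.7959, -2.2041, 2.2041, -1.5510).
‖u_2‖ = 5.9264, so e_2 = (-0.8092, -0.3719, 0.3719, -0.2617).
e_1·w_3 = 0.5714·4 + (-0.5714)·(-1) + 0.5714·3 + (-0.1429)·1 = 4.4286; e_2·w_3 = (-0.8092)·4 + (-0.3719)·(-1) + 0.3719·3 + (-0.2617)·1 = -2.0111.
u_3 = w_3 − 4.4286·e_1 + 2.0111·e_2 = (-0.1580, 0.7827, 1.2173, 1.1063).
‖u_3‖ = 1.8285, so e_3 = (-0.0864, 0.4280, 0.6657, 0.6051).

e_3 = (-0.0864, 0.4280, 0.6657, 0.6051)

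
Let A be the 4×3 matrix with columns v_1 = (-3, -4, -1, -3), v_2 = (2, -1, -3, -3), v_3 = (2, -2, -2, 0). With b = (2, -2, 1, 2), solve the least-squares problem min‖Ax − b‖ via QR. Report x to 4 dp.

e_1 = v_1/‖v_1‖ = (-3, -4, -1, -3)/5.9161 = (-0.5071, -0.6761, -0.1690, -0.5071).
r_{12} = e_1·v_2 = 1.6903.
u_2 = v_2 − 1.6903·e_1 = (2.8571, 0.1429, -2.7143, -2.1429).
‖u_2‖ = 4.4881, so e_2 = (0.6366, 0.0318, -0.6048, -0.4775).
r_{13} = e_1·v_3 = 0.6761; r_{23} = e_2·v_3 = 2.4191.
u_3 = v_3 − 0.6761·e_1 − 2.4191·e_2 = (0.8028, -1.6199, -0.4227, 1.4979).
‖u_3‖ = 2.3855, so e_3 = (0.3365, -0.6790, -0.1772, 0.6279).
Qᵀb = (-0.8452, -0.3501, 3.1098).
Back-substitute: x_3 = 3.1098/2.3855 = 1.3036.
x_2 = (-0.3501 − 2.4191·1.3036)/4.4881 = -0.7807.
x_1 = (-0.8452 − 1.6903·(-0.7807) − 0.6761·1.3036)/5.9161 = -0.0688.

x = (-0.0688, -0.7807, 1.3036)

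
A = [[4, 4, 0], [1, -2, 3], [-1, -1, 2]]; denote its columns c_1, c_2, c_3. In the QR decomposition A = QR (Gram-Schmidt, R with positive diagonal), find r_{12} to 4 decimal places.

r_{12} = 3.5355

c_1 = (4, 1, -1); ‖c_1‖ = 4.2426, so e_1 = (0.9428, 0.2357, -0.2357).
r_{12} = e_1·c_2 = 3.5355.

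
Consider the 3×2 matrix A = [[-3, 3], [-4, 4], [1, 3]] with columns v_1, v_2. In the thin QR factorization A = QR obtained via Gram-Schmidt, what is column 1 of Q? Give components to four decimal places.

e_1 = (-0.5883, -0.7845, 0.1961)

e_1 = v_1/‖v_1‖ = (-3, -4, 1)/5.0990 = (-0.5883, -0.7845, 0.1961).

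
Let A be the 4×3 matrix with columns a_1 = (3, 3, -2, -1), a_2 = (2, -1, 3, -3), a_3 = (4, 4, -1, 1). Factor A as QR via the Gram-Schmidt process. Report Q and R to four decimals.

a_1 = (3, 3, -2, -1); ‖a_1‖ = 4.7958, so e_1 = (0.6255, 0.6255, -0.4170, -0.2085).
e_1·a_2 = 0.6255·2 + 0.6255·(-1) + (-0.4170)·3 + (-0.2085)·(-3) = 0.0000.
u_2 = a_2 − 0.0000·e_1 = (2.0000, -1.0000, 3.0000, -3.0000).
‖u_2‖ = 4.7958, so e_2 = (0.4170, -0.2085, 0.6255, -0.6255).
e_1·a_3 = 0.6255·4 + 0.6255·4 + (-0.4170)·(-1) + (-0.2085)·1 = 5.2129; e_2·a_3 = 0.4170·4 + (-0.2085)·4 + 0.6255·(-1) + (-0.6255)·1 = -0.4170.
u_3 = a_3 − 5.2129·e_1 + 0.4170·e_2 = (0.9130, 0.6522, 1.4348, 1.8261).
‖u_3‖ = 2.5792, so e_3 = (0.3540, 0.2529, 0.5563, 0.7080).

Q = [[0.6255, 0.4170, 0.3540], [0.6255, -0.2085, 0.2529], [-0.4170, 0.6255, 0.5563], [-0.2085, -0.6255, 0.7080]], R = [[4.7958, 0.0000, 5.2129], [0.0000, 4.7958, -0.4170], [0.0000, 0.0000, 2.5792]]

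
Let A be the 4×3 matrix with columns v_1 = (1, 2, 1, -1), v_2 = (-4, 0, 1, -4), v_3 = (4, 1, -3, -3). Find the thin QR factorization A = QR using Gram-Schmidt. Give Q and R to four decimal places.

Q = [[0.3780, -0.7227, 0.4069], [0.7559, -0.0498, -0.1480], [0.3780, 0.1495, -0.6905], [-0.3780, -0.6729, -0.5795]], R = [[2.6458, 0.3780, 2.2678], [0.0000, 5.7321, -1.3707], [0.0000, 0.0000, 5.2894]]

v_1 = (1, 2, 1, -1); ‖v_1‖ = 2.6458, so e_1 = (0.3780, 0.7559, 0.3780, -0.3780).
e_1·v_2 = 0.3780·(-4) + 0.7559·0 + 0.3780·1 + (-0.3780)·(-4) = 0.3780.
u_2 = v_2 − 0.3780·e_1 = (-4.1429, -0.2857, 0.8571, -3.8571).
‖u_2‖ = 5.7321, so e_2 = (-0.7227, -0.0498, 0.1495, -0.6729).
e_1·v_3 = 0.3780·4 + 0.7559·1 + 0.3780·(-3) + (-0.3780)·(-3) = 2.2678; e_2·v_3 = (-0.7227)·4 + (-0.0498)·1 + 0.1495·(-3) + (-0.6729)·(-3) = -1.3707.
u_3 = v_3 − 2.2678·e_1 + 1.3707·e_2 = (2.1522, -0.7826, -3.6522, -3.0652).
‖u_3‖ = 5.2894, so e_3 = (0.4069, -0.1480, -0.6905, -0.5795).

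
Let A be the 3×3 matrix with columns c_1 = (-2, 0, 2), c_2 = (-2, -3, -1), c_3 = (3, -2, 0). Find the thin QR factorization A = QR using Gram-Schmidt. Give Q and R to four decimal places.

c_1 = (-2, 0, 2); ‖c_1‖ = 2.8284, so e_1 = (-0.7071, 0.0000, 0.7071).
e_1·c_2 = (-0.7071)·(-2) + 0.0000·(-3) + 0.7071·(-1) = 0.7071.
u_2 = c_2 − 0.7071·e_1 = (-1.5000, -3.0000, -1.5000).
‖u_2‖ = 3.6742, so e_2 = (-0.4082, -0.8165, -0.4082).
e_1·c_3 = (-0.7071)·3 + 0.0000·(-2) + 0.7071·0 = -2.1213; e_2·c_3 = (-0.4082)·3 + (-0.8165)·(-2) + (-0.4082)·0 = 0.4082.
u_3 = c_3 + 2.1213·e_1 − 0.4082·e_2 = (1.6667, -1.6667, 1.6667).
‖u_3‖ = 2.8868, so e_3 = (0.5774, -0.5774, 0.5774).

Q = [[-0.7071, -0.4082, 0.5774], [0.0000, -0.8165, -0.5774], [0.7071, -0.4082, 0.5774]], R = [[2.8284, 0.7071, -2.1213], [0.0000, 3.6742, 0.4082], [0.0000, 0.0000, 2.8868]]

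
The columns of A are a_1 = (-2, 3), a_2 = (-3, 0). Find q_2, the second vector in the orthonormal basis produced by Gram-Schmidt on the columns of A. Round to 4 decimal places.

q_2 = (-0.8321, -0.5547)

a_1 = (-2, 3); ‖a_1‖ = 3.6056, so q_1 = (-0.5547, 0.8321).
q_1·a_2 = (-0.5547)·(-3) + 0.8321·0 = 1.6641.
u_2 = a_2 − 1.6641·q_1 = (-2.0769, -1.3846).
‖u_2‖ = 2.4962, so q_2 = (-0.8321, -0.5547).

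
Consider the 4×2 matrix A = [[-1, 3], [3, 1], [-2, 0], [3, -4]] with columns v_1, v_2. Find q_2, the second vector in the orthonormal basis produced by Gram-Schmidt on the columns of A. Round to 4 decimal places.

v_1 = (-1, 3, -2, 3); ‖v_1‖ = 4.7958, so q_1 = (-0.2085, 0.6255, -0.4170, 0.6255).
q_1·v_2 = (-0.2085)·3 + 0.6255·1 + (-0.4170)·0 + 0.6255·(-4) = -2.5022.
u_2 = v_2 + 2.5022·q_1 = (2.4783, 2.5652, -1.0435, -2.4348).
‖u_2‖ = 4.4429, so q_2 = (0.5578, 0.5774, -0.2349, -0.5480).

q_2 = (0.5578, 0.5774, -0.2349, -0.5480)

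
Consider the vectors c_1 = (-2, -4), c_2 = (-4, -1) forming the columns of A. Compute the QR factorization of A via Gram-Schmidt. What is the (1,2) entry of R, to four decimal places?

r_{12} = 2.6833

c_1 = (-2, -4); ‖c_1‖ = 4.4721, so q_1 = (-0.4472, -0.8944).
r_{12} = q_1·c_2 = 2.6833.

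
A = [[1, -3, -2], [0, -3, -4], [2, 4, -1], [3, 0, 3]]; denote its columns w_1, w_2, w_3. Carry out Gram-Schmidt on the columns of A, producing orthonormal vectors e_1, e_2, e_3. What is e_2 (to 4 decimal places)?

e_2 = (-0.5915, -0.5286, 0.5789, -0.1888)

e_1 = w_1/‖w_1‖ = (1, 0, 2, 3)/3.7417 = (0.2673, 0.0000, 0.5345, 0.8018).
r_{12} = e_1·w_2 = 1.3363.
u_2 = w_2 − 1.3363·e_1 = (-3.3571, -3.0000, 3.2857, -1.0714).
‖u_2‖ = 5.6758, so e_2 = (-0.5915, -0.5286, 0.5789, -0.1888).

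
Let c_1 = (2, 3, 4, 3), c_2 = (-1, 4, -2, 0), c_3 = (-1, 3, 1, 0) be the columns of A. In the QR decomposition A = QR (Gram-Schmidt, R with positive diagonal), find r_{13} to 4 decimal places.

r_{13} = 1.7844

c_1 = (2, 3, 4, 3); ‖c_1‖ = 6.1644, so q_1 = (0.3244, 0.4867, 0.6489, 0.4867).
r_{13} = q_1·c_3 = 1.7844.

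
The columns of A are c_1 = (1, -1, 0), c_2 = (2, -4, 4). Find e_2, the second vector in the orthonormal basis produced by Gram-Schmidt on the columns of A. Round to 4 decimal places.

c_1 = (1, -1, 0); ‖c_1‖ = 1.4142, so e_1 = (0.7071, -0.7071, 0.0000).
e_1·c_2 = 0.7071·2 + (-0.7071)·(-4) + 0.0000·4 = 4.2426.
u_2 = c_2 − 4.2426·e_1 = (-1.0000, -1.0000, 4.0000).
‖u_2‖ = 4.2426, so e_2 = (-0.2357, -0.2357, 0.9428).

e_2 = (-0.2357, -0.2357, 0.9428)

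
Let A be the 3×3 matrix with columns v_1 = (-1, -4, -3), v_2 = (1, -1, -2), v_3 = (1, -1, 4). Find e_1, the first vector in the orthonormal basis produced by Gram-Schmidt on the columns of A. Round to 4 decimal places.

e_1 = (-0.1961, -0.7845, -0.5883)

v_1 = (-1, -4, -3); ‖v_1‖ = 5.0990, so e_1 = (-0.1961, -0.7845, -0.5883).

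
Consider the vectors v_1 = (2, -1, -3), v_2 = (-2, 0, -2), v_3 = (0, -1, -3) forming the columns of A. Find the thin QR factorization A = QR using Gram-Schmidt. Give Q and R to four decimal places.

v_1 = (2, -1, -3); ‖v_1‖ = 3.7417, so q_1 = (0.5345, -0.2673, -0.8018).
q_1·v_2 = 0.5345·(-2) + (-0.2673)·0 + (-0.8018)·(-2) = 0.5345.
u_2 = v_2 − 0.5345·q_1 = (-2.2857, 0.1429, -1.5714).
‖u_2‖ = 2.7775, so q_2 = (-0.8230, 0.0514, -0.5658).
q_1·v_3 = 0.5345·0 + (-0.2673)·(-1) + (-0.8018)·(-3) = 2.6726; q_2·v_3 = (-0.8230)·0 + 0.0514·(-1) + (-0.5658)·(-3) = 1.6459.
u_3 = v_3 − 2.6726·q_1 − 1.6459·q_2 = (-0.0741, -0.3704, 0.0741).
‖u_3‖ = 0.3849, so q_3 = (-0.1925, -0.9623, 0.1925).

Q = [[0.5345, -0.8230, -0.1925], [-0.2673, 0.0514, -0.9623], [-0.8018, -0.5658, 0.1925]], R = [[3.7417, 0.5345, 2.6726], [0.0000, 2.7775, 1.6459], [0.0000, 0.0000, 0.3849]]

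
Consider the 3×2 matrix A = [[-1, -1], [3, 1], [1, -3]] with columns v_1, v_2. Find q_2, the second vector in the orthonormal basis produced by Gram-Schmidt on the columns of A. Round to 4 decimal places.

q_2 = (-0.2752, 0.2202, -0.9358)

q_1 = v_1/‖v_1‖ = (-1, 3, 1)/3.3166 = (-0.3015, 0.9045, 0.3015).
r_{12} = q_1·v_2 = 0.3015.
u_2 = v_2 − 0.3015·q_1 = (-0.9091, 0.7273, -3.0909).
‖u_2‖ = 3.3029, so q_2 = (-0.2752, 0.2202, -0.9358).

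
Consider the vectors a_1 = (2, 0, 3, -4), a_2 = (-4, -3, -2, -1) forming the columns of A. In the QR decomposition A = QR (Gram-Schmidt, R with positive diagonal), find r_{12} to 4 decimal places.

a_1 = (2, 0, 3, -4); ‖a_1‖ = 5.3852, so e_1 = (0.3714, 0.0000, 0.5571, -0.7428).
r_{12} = e_1·a_2 = -1.8570.

r_{12} = -1.8570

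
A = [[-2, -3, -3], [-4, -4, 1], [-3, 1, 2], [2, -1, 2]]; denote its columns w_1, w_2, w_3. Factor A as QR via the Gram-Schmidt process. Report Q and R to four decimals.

Q = [[-0.3482, -0.4612, -0.6033], [-0.6963, -0.4541, 0.3756], [-0.5222, 0.5960, 0.3194], [0.3482, -0.4754, 0.6269]], R = [[5.7446, 2.9593, 0.0000], [0.0000, 4.2711, 1.1707], [0.0000, 0.0000, 4.0779]]

w_1 = (-2, -4, -3, 2); ‖w_1‖ = 5.7446, so q_1 = (-0.3482, -0.6963, -0.5222, 0.3482).
q_1·w_2 = (-0.3482)·(-3) + (-0.6963)·(-4) + (-0.5222)·1 + 0.3482·(-1) = 2.9593.
u_2 = w_2 − 2.9593·q_1 = (-1.9697, -1.9394, 2.5455, -2.0303).
‖u_2‖ = 4.2711, so q_2 = (-0.4612, -0.4541, 0.5960, -0.4754).
q_1·w_3 = (-0.3482)·(-3) + (-0.6963)·1 + (-0.5222)·2 + 0.3482·2 = 0.0000; q_2·w_3 = (-0.4612)·(-3) + (-0.4541)·1 + 0.5960·2 + (-0.4754)·2 = 1.1707.
u_3 = w_3 − 0.0000·q_1 − 1.1707·q_2 = (-2.4601, 1.5316, 1.3023, 2.5565).
‖u_3‖ = 4.0779, so q_3 = (-0.6033, 0.3756, 0.3194, 0.6269).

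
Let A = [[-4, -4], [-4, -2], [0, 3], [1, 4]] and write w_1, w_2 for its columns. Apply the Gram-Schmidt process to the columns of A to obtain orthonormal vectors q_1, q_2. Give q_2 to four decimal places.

w_1 = (-4, -4, 0, 1); ‖w_1‖ = 5.7446, so q_1 = (-0.6963, -0.6963, 0.0000, 0.1741).
q_1·w_2 = (-0.6963)·(-4) + (-0.6963)·(-2) + 0.0000·3 + 0.1741·4 = 4.8742.
u_2 = w_2 − 4.8742·q_1 = (-0.6061, 1.3939, 3.0000, 3.1515).
‖u_2‖ = 4.6090, so q_2 = (-0.1315, 0.3024, 0.6509, 0.6838).

q_2 = (-0.1315, 0.3024, 0.6509, 0.6838)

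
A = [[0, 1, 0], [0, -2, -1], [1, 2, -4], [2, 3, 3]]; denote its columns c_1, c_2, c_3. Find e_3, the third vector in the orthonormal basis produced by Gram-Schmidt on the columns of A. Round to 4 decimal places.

e_3 = (0.0077, -0.2146, -0.8736, 0.4368)

c_1 = (0, 0, 1, 2); ‖c_1‖ = 2.2361, so e_1 = (0.0000, 0.0000, 0.4472, 0.8944).
e_1·c_2 = 0.0000·1 + 0.0000·(-2) + 0.4472·2 + 0.8944·3 = 3.5777.
u_2 = c_2 − 3.5777·e_1 = (1.0000, -2.0000, 0.4000, -0.2000).
‖u_2‖ = 2.2804, so e_2 = (0.4385, -0.8771, 0.1754, -0.0877).
e_1·c_3 = 0.0000·0 + 0.0000·(-1) + 0.4472·(-4) + 0.8944·3 = 0.8944; e_2·c_3 = 0.4385·0 + (-0.8771)·(-1) + 0.1754·(-4) + (-0.0877)·3 = -0.0877.
u_3 = c_3 − 0.8944·e_1 + 0.0877·e_2 = (0.0385, -1.0769, -4.3846, 2.1923).
‖u_3‖ = 5.0192, so e_3 = (0.0077, -0.2146, -0.8736, 0.4368).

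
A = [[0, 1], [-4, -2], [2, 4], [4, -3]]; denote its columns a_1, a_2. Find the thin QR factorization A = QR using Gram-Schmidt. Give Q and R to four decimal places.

q_1 = a_1/‖a_1‖ = (0, -4, 2, 4)/6.0000 = (0.0000, -0.6667, 0.3333, 0.6667).
r_{12} = q_1·a_2 = 0.6667.
u_2 = a_2 − 0.6667·q_1 = (1.0000, -1.5556, 3.7778, -3.4444).
‖u_2‖ = 5.4365, so q_2 = (0.1839, -0.2861, 0.6949, -0.6336).

Q = [[0.0000, 0.1839], [-0.6667, -0.2861], [0.3333, 0.6949], [0.6667, -0.6336]], R = [[6.0000, 0.6667], [0.0000, 5.4365]]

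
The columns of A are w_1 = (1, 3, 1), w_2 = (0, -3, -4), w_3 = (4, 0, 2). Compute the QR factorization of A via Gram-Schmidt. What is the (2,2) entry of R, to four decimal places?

w_1 = (1, 3, 1); ‖w_1‖ = 3.3166, so q_1 = (0.3015, 0.9045, 0.3015).
q_1·w_2 = 0.3015·0 + 0.9045·(-3) + 0.3015·(-4) = -3.9196.
u_2 = w_2 + 3.9196·q_1 = (1.1818, 0.5455, -2.8182).
r_{22} = ‖u_2‖ = 3.1042.

r_{22} = 3.1042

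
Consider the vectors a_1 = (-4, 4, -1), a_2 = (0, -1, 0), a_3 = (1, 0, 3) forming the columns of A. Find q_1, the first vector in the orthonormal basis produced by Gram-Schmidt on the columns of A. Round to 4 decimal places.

a_1 = (-4, 4, -1); ‖a_1‖ = 5.7446, so q_1 = (-0.6963, 0.6963, -0.1741).

q_1 = (-0.6963, 0.6963, -0.1741)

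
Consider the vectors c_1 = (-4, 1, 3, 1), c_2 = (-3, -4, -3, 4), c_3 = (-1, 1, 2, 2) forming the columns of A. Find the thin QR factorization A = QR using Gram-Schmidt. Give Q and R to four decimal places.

Q = [[-0.7698, -0.3626, 0.4672], [0.1925, -0.5833, 0.2492], [0.5774, -0.4730, 0.2720], [0.1925, 0.5518, 0.8035]], R = [[5.1962, 0.5774, 2.5019], [0.0000, 7.0475, -0.0631], [0.0000, 0.0000, 1.9331]]

c_1 = (-4, 1, 3, 1); ‖c_1‖ = 5.1962, so q_1 = (-0.7698, 0.1925, 0.5774, 0.1925).
q_1·c_2 = (-0.7698)·(-3) + 0.1925·(-4) + 0.5774·(-3) + 0.1925·4 = 0.5774.
u_2 = c_2 − 0.5774·q_1 = (-2.5556, -4.1111, -3.3333, 3.8889).
‖u_2‖ = 7.0475, so q_2 = (-0.3626, -0.5833, -0.4730, 0.5518).
q_1·c_3 = (-0.7698)·(-1) + 0.1925·1 + 0.5774·2 + 0.1925·2 = 2.5019; q_2·c_3 = (-0.3626)·(-1) + (-0.5833)·1 + (-0.4730)·2 + 0.5518·2 = -0.0631.
u_3 = c_3 − 2.5019·q_1 + 0.0631·q_2 = (0.9031, 0.4817, 0.5257, 1.5533).
‖u_3‖ = 1.9331, so q_3 = (0.4672, 0.2492, 0.2720, 0.8035).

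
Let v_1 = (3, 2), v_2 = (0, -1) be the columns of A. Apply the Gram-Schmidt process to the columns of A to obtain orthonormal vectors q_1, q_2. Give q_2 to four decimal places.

q_2 = (0.5547, -0.8321)

v_1 = (3, 2); ‖v_1‖ = 3.6056, so q_1 = (0.8321, 0.5547).
q_1·v_2 = 0.8321·0 + 0.5547·(-1) = -0.5547.
u_2 = v_2 + 0.5547·q_1 = (0.4615, -0.6923).
‖u_2‖ = 0.8321, so q_2 = (0.5547, -0.8321).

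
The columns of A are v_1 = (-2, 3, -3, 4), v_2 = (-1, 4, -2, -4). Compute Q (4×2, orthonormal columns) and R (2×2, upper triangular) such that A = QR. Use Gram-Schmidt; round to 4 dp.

Q = [[-0.3244, -0.1305], [0.4867, 0.6092], [-0.4867, -0.2785], [0.6489, -0.7310]], R = [[6.1644, 0.6489], [0.0000, 6.0481]]

v_1 = (-2, 3, -3, 4); ‖v_1‖ = 6.1644, so q_1 = (-0.3244, 0.4867, -0.4867, 0.6489).
q_1·v_2 = (-0.3244)·(-1) + 0.4867·4 + (-0.4867)·(-2) + 0.6489·(-4) = 0.6489.
u_2 = v_2 − 0.6489·q_1 = (-0.7895, 3.6842, -1.6842, -4.4211).
‖u_2‖ = 6.0481, so q_2 = (-0.1305, 0.6092, -0.2785, -0.7310).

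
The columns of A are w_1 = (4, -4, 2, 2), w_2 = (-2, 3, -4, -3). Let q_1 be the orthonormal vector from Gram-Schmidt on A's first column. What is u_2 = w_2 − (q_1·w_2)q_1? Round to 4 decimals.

u_2 = (1.4000, -0.4000, -2.3000, -1.3000)

w_1 = (4, -4, 2, 2); ‖w_1‖ = 6.3246, so q_1 = (0.6325, -0.6325, 0.3162, 0.3162).
q_1·w_2 = 0.6325·(-2) + (-0.6325)·3 + 0.3162·(-4) + 0.3162·(-3) = -5.3759.
u_2 = w_2 + 5.3759·q_1 = (1.4000, -0.4000, -2.3000, -1.3000).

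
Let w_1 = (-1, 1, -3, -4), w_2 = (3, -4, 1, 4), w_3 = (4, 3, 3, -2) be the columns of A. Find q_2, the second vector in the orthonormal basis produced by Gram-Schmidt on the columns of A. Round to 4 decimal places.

w_1 = (-1, 1, -3, -4); ‖w_1‖ = 5.1962, so q_1 = (-0.1925, 0.1925, -0.5774, -0.7698).
q_1·w_2 = (-0.1925)·3 + 0.1925·(-4) + (-0.5774)·1 + (-0.7698)·4 = -5.0037.
u_2 = w_2 + 5.0037·q_1 = (2.0370, -3.0370, -1.8889, 0.1481).
‖u_2‖ = 4.1186, so q_2 = (0.4946, -0.7374, -0.4586, 0.0360).

q_2 = (0.4946, -0.7374, -0.4586, 0.0360)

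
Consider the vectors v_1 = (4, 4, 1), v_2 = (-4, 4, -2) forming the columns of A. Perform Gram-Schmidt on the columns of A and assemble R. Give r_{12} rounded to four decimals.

q_1 = v_1/‖v_1‖ = (4, 4, 1)/5.7446 = (0.6963, 0.6963, 0.1741).
r_{12} = q_1·v_2 = -0.3482.

r_{12} = -0.3482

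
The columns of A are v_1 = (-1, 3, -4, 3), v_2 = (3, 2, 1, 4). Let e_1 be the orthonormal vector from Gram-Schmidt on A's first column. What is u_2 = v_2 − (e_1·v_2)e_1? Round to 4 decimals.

u_2 = (3.3143, 1.0571, 2.2571, 3.0571)

e_1 = v_1/‖v_1‖ = (-1, 3, -4, 3)/5.9161 = (-0.1690, 0.5071, -0.6761, 0.5071).
r_{12} = e_1·v_2 = 1.8593.
u_2 = v_2 − 1.8593·e_1 = (3.3143, 1.0571, 2.2571, 3.0571).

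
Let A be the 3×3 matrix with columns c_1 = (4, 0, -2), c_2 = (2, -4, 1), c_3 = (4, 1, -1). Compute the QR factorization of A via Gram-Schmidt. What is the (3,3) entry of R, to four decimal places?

c_1 = (4, 0, -2); ‖c_1‖ = 4.4721, so q_1 = (0.8944, 0.0000, -0.4472).
q_1·c_2 = 0.8944·2 + 0.0000·(-4) + (-0.4472)·1 = 1.3416.
u_2 = c_2 − 1.3416·q_1 = (0.8000, -4.0000, 1.6000).
‖u_2‖ = 4.3818, so q_2 = (0.1826, -0.9129, 0.3651).
q_1·c_3 = 0.8944·4 + 0.0000·1 + (-0.4472)·(-1) = 4.0249; q_2·c_3 = 0.1826·4 + (-0.9129)·1 + 0.3651·(-1) = -0.5477.
u_3 = c_3 − 4.0249·q_1 + 0.5477·q_2 = (0.5000, 0.5000, 1.0000).
r_{33} = ‖u_3‖ = 1.2247.

r_{33} = 1.2247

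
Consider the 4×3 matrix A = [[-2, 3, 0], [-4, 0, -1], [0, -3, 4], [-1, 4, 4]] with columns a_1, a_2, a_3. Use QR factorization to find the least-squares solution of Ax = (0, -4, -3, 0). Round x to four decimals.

x = (1.0532, 0.6117, -0.3166)

a_1 = (-2, -4, 0, -1); ‖a_1‖ = 4.5826, so q_1 = (-0.4364, -0.8729, 0.0000, -0.2182).
q_1·a_2 = (-0.4364)·3 + (-0.8729)·0 + 0.0000·(-3) + (-0.2182)·4 = -2.1822.
u_2 = a_2 + 2.1822·q_1 = (2.0476, -1.9048, -3.0000, 3.5238).
‖u_2‖ = 5.4072, so q_2 = (0.3787, -0.3523, -0.5548, 0.6517).
q_1·a_3 = (-0.4364)·0 + (-0.8729)·(-1) + 0.0000·4 + (-0.2182)·4 = 0.0000; q_2·a_3 = 0.3787·0 + (-0.3523)·(-1) + (-0.5548)·4 + 0.6517·4 = 0.7398.
u_3 = a_3 + 0.0000·q_1 − 0.7398·q_2 = (-0.2801, -0.7394, 4.4104, 3.5179).
‖u_3‖ = 5.6967, so q_3 = (-0.0492, -0.1298, 0.7742, 0.6175).
Qᵀb = (3.4915, 3.0735, -1.8034).
Back-substitute: x_3 = -1.8034/5.6967 = -0.3166.
x_2 = (3.0735 − 0.7398·(-0.3166))/5.4072 = 0.6117.
x_1 = (3.4915 + 2.1822·0.6117 + 0.0000·(-0.3166))/4.5826 = 1.0532.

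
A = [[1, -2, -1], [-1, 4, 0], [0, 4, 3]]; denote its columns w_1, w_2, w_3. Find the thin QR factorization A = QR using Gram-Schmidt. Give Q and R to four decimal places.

Q = [[0.7071, 0.2357, -0.6667], [-0.7071, 0.2357, -0.6667], [0.0000, 0.9428, 0.3333]], R = [[1.4142, -4.2426, -0.7071], [0.0000, 4.2426, 2.5927], [0.0000, 0.0000, 1.6667]]

w_1 = (1, -1, 0); ‖w_1‖ = 1.4142, so e_1 = (0.7071, -0.7071, 0.0000).
e_1·w_2 = 0.7071·(-2) + (-0.7071)·4 + 0.0000·4 = -4.2426.
u_2 = w_2 + 4.2426·e_1 = (1.0000, 1.0000, 4.0000).
‖u_2‖ = 4.2426, so e_2 = (0.2357, 0.2357, 0.9428).
e_1·w_3 = 0.7071·(-1) + (-0.7071)·0 + 0.0000·3 = -0.7071; e_2·w_3 = 0.2357·(-1) + 0.2357·0 + 0.9428·3 = 2.5927.
u_3 = w_3 + 0.7071·e_1 − 2.5927·e_2 = (-1.1111, -1.1111, 0.5556).
‖u_3‖ = 1.6667, so e_3 = (-0.6667, -0.6667, 0.3333).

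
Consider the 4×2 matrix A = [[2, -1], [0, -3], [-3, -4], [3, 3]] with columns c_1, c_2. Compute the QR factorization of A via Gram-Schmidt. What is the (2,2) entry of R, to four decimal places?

e_1 = c_1/‖c_1‖ = (2, 0, -3, 3)/4.6904 = (0.4264, 0.0000, -0.6396, 0.6396).
r_{12} = e_1·c_2 = 4.0508.
u_2 = c_2 − 4.0508·e_1 = (-2.7273, -3.0000, -1.4091, 0.4091).
r_{22} = ‖u_2‖ = 4.3117.

r_{22} = 4.3117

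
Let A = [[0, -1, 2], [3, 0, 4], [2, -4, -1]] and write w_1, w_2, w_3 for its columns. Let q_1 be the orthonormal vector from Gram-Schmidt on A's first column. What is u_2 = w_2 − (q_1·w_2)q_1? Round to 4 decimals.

u_2 = (-1.0000, 1.8462, -2.7692)

w_1 = (0, 3, 2); ‖w_1‖ = 3.6056, so q_1 = (0.0000, 0.8321, 0.5547).
q_1·w_2 = 0.0000·(-1) + 0.8321·0 + 0.5547·(-4) = -2.2188.
u_2 = w_2 + 2.2188·q_1 = (-1.0000, 1.8462, -2.7692).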